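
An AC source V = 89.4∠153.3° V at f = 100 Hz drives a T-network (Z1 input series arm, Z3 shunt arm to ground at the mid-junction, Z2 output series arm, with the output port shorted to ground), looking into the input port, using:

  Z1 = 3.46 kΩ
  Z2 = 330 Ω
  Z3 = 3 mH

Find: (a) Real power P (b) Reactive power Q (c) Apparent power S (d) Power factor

Step 1 — Angular frequency: ω = 2π·f = 2π·100 = 628.3 rad/s.
Step 2 — Component impedances:
  Z1: Z = R = 3460 Ω
  Z2: Z = R = 330 Ω
  Z3: Z = jωL = j·628.3·0.003 = 0 + j1.885 Ω
Step 3 — With the output port shorted to ground, the output series arm Z2 runs from the junction to ground; the shunt arm Z3 also runs from the junction to ground. They appear in parallel: Z3 || Z2 = 0.01077 + j1.885 Ω.
Step 4 — Series with input arm Z1: Z_in = Z1 + (Z3 || Z2) = 3460 + j1.885 Ω = 3460∠0.0° Ω.
Step 5 — Source phasor: V = 89.4∠153.3° V = -79.87 + j40.17 V.
Step 6 — Current: I = V / Z = -0.02308 + j0.01162 A = 0.02584∠153.3° A.
Step 7 — Complex power: S = V·I* = 2.31 + j0.001258 VA.
Step 8 — Real power: P = Re(S) = 2.31 W.
Step 9 — Reactive power: Q = Im(S) = 0.001258 VAR.
Step 10 — Apparent power: |S| = 2.31 VA.
Step 11 — Power factor: PF = P/|S| = 1 (lagging).

(a) P = 2.31 W  (b) Q = 0.001258 VAR  (c) S = 2.31 VA  (d) PF = 1 (lagging)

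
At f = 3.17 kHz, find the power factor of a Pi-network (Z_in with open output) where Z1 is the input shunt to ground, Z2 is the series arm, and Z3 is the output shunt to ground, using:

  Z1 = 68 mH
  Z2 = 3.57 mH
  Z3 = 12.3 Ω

Step 1 — Angular frequency: ω = 2π·f = 2π·3170 = 1.992e+04 rad/s.
Step 2 — Component impedances:
  Z1: Z = jωL = j·1.992e+04·0.068 = 0 + j1354 Ω
  Z2: Z = jωL = j·1.992e+04·0.00357 = 0 + j71.11 Ω
  Z3: Z = R = 12.3 Ω
Step 3 — With open output, the series arm Z2 and the output shunt Z3 appear in series to ground: Z2 + Z3 = 12.3 + j71.11 Ω.
Step 4 — Parallel with input shunt Z1: Z_in = Z1 || (Z2 + Z3) = 11.1 + j67.66 Ω = 68.56∠80.7° Ω.
Step 5 — Power factor: PF = cos(φ) = Re(Z)/|Z| = 11.1/68.56 = 0.1619.
Step 6 — Type: Im(Z) = 67.66 ⇒ lagging (phase φ = 80.7°).

PF = 0.1619 (lagging, φ = 80.7°)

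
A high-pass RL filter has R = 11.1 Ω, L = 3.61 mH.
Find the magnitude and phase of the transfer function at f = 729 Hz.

Step 1 — Angular frequency: ω = 2π·729 = 4580 rad/s.
Step 2 — Transfer function: H(jω) = jωL/(R + jωL).
Step 3 — Numerator jωL = j·16.54; denominator R + jωL = 11.1 + j16.54.
Step 4 — H = 0.6894 + j0.4628.
Step 5 — Magnitude: |H| = 0.8303 (-1.6 dB); phase: φ = 33.9°.

|H| = 0.8303 (-1.6 dB), φ = 33.9°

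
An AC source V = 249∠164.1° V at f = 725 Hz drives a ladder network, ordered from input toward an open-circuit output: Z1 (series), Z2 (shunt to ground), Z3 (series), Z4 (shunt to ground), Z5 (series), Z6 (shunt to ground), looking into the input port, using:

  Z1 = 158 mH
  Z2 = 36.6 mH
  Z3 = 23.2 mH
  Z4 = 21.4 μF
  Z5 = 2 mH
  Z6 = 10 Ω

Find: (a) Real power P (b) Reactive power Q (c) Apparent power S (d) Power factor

Step 1 — Angular frequency: ω = 2π·f = 2π·725 = 4555 rad/s.
Step 2 — Component impedances:
  Z1: Z = jωL = j·4555·0.158 = 0 + j719.7 Ω
  Z2: Z = jωL = j·4555·0.0366 = 0 + j166.7 Ω
  Z3: Z = jωL = j·4555·0.0232 = 0 + j105.7 Ω
  Z4: Z = 1/(jωC) = -j/(ω·C) = 0 - j10.26 Ω
  Z5: Z = jωL = j·4555·0.002 = 0 + j9.111 Ω
  Z6: Z = R = 10 Ω
Step 3 — Ladder network (open output): work backward from the far end, alternating series and parallel combinations. Z_in = 4.157 + j781.1 Ω = 781.1∠89.7° Ω.
Step 4 — Source phasor: V = 249∠164.1° V = -239.5 + j68.22 V.
Step 5 — Current: I = V / Z = 0.0857 + j0.3071 A = 0.3188∠74.4° A.
Step 6 — Complex power: S = V·I* = 0.4224 + j79.38 VA.
Step 7 — Real power: P = Re(S) = 0.4224 W.
Step 8 — Reactive power: Q = Im(S) = 79.38 VAR.
Step 9 — Apparent power: |S| = 79.38 VA.
Step 10 — Power factor: PF = P/|S| = 0.005322 (lagging).

(a) P = 0.4224 W  (b) Q = 79.38 VAR  (c) S = 79.38 VA  (d) PF = 0.005322 (lagging)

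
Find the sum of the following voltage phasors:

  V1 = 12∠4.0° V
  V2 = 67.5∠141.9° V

Step 1 — Convert each phasor to rectangular form:
  V1 = 12·(cos(4.0°) + j·sin(4.0°)) = 11.97 + j0.8371 V
  V2 = 67.5·(cos(141.9°) + j·sin(141.9°)) = -53.12 + j41.65 V
Step 2 — Sum components: V_total = -41.15 + j42.49 V.
Step 3 — Convert to polar: |V_total| = 59.15 V, ∠V_total = 134.1°.

V_total = 59.15∠134.1° V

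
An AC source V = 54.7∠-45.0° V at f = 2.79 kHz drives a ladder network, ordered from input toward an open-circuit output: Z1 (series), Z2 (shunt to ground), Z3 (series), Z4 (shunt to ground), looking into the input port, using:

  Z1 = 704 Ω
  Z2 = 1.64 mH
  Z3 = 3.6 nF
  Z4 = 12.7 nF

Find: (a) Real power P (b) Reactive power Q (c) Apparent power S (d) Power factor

Step 1 — Angular frequency: ω = 2π·f = 2π·2790 = 1.753e+04 rad/s.
Step 2 — Component impedances:
  Z1: Z = R = 704 Ω
  Z2: Z = jωL = j·1.753e+04·0.00164 = 0 + j28.75 Ω
  Z3: Z = 1/(jωC) = -j/(ω·C) = 0 - j1.585e+04 Ω
  Z4: Z = 1/(jωC) = -j/(ω·C) = 0 - j4492 Ω
Step 3 — Ladder network (open output): work backward from the far end, alternating series and parallel combinations. Z_in = 704 + j28.79 Ω = 704.6∠2.3° Ω.
Step 4 — Source phasor: V = 54.7∠-45.0° V = 38.68 - j38.68 V.
Step 5 — Current: I = V / Z = 0.05261 - j0.05709 A = 0.07763∠-47.3° A.
Step 6 — Complex power: S = V·I* = 4.243 + j0.1735 VA.
Step 7 — Real power: P = Re(S) = 4.243 W.
Step 8 — Reactive power: Q = Im(S) = 0.1735 VAR.
Step 9 — Apparent power: |S| = 4.247 VA.
Step 10 — Power factor: PF = P/|S| = 0.9992 (lagging).

(a) P = 4.243 W  (b) Q = 0.1735 VAR  (c) S = 4.247 VA  (d) PF = 0.9992 (lagging)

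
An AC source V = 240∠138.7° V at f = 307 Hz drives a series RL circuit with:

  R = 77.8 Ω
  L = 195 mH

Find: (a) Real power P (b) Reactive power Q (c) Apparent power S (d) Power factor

Step 1 — Angular frequency: ω = 2π·f = 2π·307 = 1929 rad/s.
Step 2 — Component impedances:
  R: Z = R = 77.8 Ω
  L: Z = jωL = j·1929·0.195 = 0 + j376.1 Ω
Step 3 — Series combination: Z_total = R + L = 77.8 + j376.1 Ω = 384.1∠78.3° Ω.
Step 4 — Source phasor: V = 240∠138.7° V = -180.3 + j158.4 V.
Step 5 — Current: I = V / Z = 0.3088 + j0.5432 A = 0.6248∠60.4° A.
Step 6 — Complex power: S = V·I* = 30.37 + j146.9 VA.
Step 7 — Real power: P = Re(S) = 30.37 W.
Step 8 — Reactive power: Q = Im(S) = 146.9 VAR.
Step 9 — Apparent power: |S| = 150 VA.
Step 10 — Power factor: PF = P/|S| = 0.2025 (lagging).

(a) P = 30.37 W  (b) Q = 146.9 VAR  (c) S = 150 VA  (d) PF = 0.2025 (lagging)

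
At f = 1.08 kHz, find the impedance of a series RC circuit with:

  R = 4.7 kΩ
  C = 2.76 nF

Step 1 — Angular frequency: ω = 2π·f = 2π·1080 = 6786 rad/s.
Step 2 — Component impedances:
  R: Z = R = 4700 Ω
  C: Z = 1/(jωC) = -j/(ω·C) = 0 - j5.339e+04 Ω
Step 3 — Series combination: Z_total = R + C = 4700 - j5.339e+04 Ω = 5.36e+04∠-85.0° Ω.

Z = 4700 - j5.339e+04 Ω = 5.36e+04∠-85.0° Ω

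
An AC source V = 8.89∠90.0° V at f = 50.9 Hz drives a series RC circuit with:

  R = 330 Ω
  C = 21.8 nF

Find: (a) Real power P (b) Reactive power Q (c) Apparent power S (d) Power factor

Step 1 — Angular frequency: ω = 2π·f = 2π·50.9 = 319.8 rad/s.
Step 2 — Component impedances:
  R: Z = R = 330 Ω
  C: Z = 1/(jωC) = -j/(ω·C) = 0 - j1.434e+05 Ω
Step 3 — Series combination: Z_total = R + C = 330 - j1.434e+05 Ω = 1.434e+05∠-89.9° Ω.
Step 4 — Source phasor: V = 8.89∠90.0° V = 0 + j8.89 V.
Step 5 — Current: I = V / Z = -6.198e-05 + j1.426e-07 A = 6.198e-05∠179.9° A.
Step 6 — Complex power: S = V·I* = 1.268e-06 - j0.000551 VA.
Step 7 — Real power: P = Re(S) = 1.268e-06 W.
Step 8 — Reactive power: Q = Im(S) = -0.000551 VAR.
Step 9 — Apparent power: |S| = 0.000551 VA.
Step 10 — Power factor: PF = P/|S| = 0.002301 (leading).

(a) P = 1.268e-06 W  (b) Q = -0.000551 VAR  (c) S = 0.000551 VA  (d) PF = 0.002301 (leading)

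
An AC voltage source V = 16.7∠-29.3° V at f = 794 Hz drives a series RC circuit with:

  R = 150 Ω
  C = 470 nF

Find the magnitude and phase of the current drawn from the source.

Step 1 — Angular frequency: ω = 2π·f = 2π·794 = 4989 rad/s.
Step 2 — Component impedances:
  R: Z = R = 150 Ω
  C: Z = 1/(jωC) = -j/(ω·C) = 0 - j426.5 Ω
Step 3 — Series combination: Z_total = R + C = 150 - j426.5 Ω = 452.1∠-70.6° Ω.
Step 4 — Source phasor: V = 16.7∠-29.3° V = 14.56 - j8.173 V.
Step 5 — Ohm's law: I = V / Z_total = (14.56 - j8.173) / (150 - j426.5) = 0.02774 + j0.02439 A.
Step 6 — Convert to polar: |I| = 0.03694 A, ∠I = 41.3°.

I = 0.03694∠41.3° A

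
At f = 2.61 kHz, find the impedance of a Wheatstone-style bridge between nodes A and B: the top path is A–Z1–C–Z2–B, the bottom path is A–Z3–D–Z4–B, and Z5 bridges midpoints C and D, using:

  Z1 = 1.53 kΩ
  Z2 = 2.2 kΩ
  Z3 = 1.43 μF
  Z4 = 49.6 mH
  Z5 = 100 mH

Step 1 — Angular frequency: ω = 2π·f = 2π·2610 = 1.64e+04 rad/s.
Step 2 — Component impedances:
  Z1: Z = R = 1530 Ω
  Z2: Z = R = 2200 Ω
  Z3: Z = 1/(jωC) = -j/(ω·C) = 0 - j42.64 Ω
  Z4: Z = jωL = j·1.64e+04·0.0496 = 0 + j813.4 Ω
  Z5: Z = jωL = j·1.64e+04·0.1 = 0 + j1640 Ω
Step 3 — Bridge requires nodal analysis (the Z5 bridge couples midpoints C and D, so the two paths cannot be reduced to a simple series/parallel combination). Setting node B to ground and injecting 1 A at node A, the 3-node admittance system at A, C, D solves to V_A = Z_AB = 157.8 + j677.3 Ω = 695.5∠76.9° Ω.

Z = 157.8 + j677.3 Ω = 695.5∠76.9° Ω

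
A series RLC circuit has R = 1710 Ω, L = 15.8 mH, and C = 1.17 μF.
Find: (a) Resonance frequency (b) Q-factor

Step 1 — Resonance condition Im(Z)=0 gives ω₀ = 1/√(LC).
Step 2 — ω₀ = 1/√(0.0158·1.17e-06) = 7355 rad/s.
Step 3 — f₀ = ω₀/(2π) = 1171 Hz.
Step 4 — Series Q: Q = ω₀L/R = 7355·0.0158/1710 = 0.06796.

(a) f₀ = 1171 Hz  (b) Q = 0.06796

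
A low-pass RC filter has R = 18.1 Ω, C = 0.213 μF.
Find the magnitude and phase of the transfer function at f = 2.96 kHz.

Step 1 — Angular frequency: ω = 2π·2960 = 1.86e+04 rad/s.
Step 2 — Transfer function: H(jω) = 1/(1 + jωRC).
Step 3 — Denominator: 1 + jωRC = 1 + j·1.86e+04·18.1·2.13e-07 = 1 + j0.0717.
Step 4 — H = 0.9949 - j0.07134.
Step 5 — Magnitude: |H| = 0.9974 (-0.0 dB); phase: φ = -4.1°.

|H| = 0.9974 (-0.0 dB), φ = -4.1°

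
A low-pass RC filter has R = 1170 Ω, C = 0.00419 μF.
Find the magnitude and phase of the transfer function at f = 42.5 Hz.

Step 1 — Angular frequency: ω = 2π·42.5 = 267 rad/s.
Step 2 — Transfer function: H(jω) = 1/(1 + jωRC).
Step 3 — Denominator: 1 + jωRC = 1 + j·267·1170·4.19e-09 = 1 + j0.001309.
Step 4 — H = 1 - j0.001309.
Step 5 — Magnitude: |H| = 1 (-0.0 dB); phase: φ = -0.1°.

|H| = 1 (-0.0 dB), φ = -0.1°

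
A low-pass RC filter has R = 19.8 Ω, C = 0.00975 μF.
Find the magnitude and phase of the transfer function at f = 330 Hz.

Step 1 — Angular frequency: ω = 2π·330 = 2073 rad/s.
Step 2 — Transfer function: H(jω) = 1/(1 + jωRC).
Step 3 — Denominator: 1 + jωRC = 1 + j·2073·19.8·9.75e-09 = 1 + j0.0004003.
Step 4 — H = 1 - j0.0004003.
Step 5 — Magnitude: |H| = 1 (-0.0 dB); phase: φ = -0.0°.

|H| = 1 (-0.0 dB), φ = -0.0°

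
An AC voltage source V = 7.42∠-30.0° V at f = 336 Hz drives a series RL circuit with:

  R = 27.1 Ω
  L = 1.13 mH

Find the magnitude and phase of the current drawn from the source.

Step 1 — Angular frequency: ω = 2π·f = 2π·336 = 2111 rad/s.
Step 2 — Component impedances:
  R: Z = R = 27.1 Ω
  L: Z = jωL = j·2111·0.00113 = 0 + j2.386 Ω
Step 3 — Series combination: Z_total = R + L = 27.1 + j2.386 Ω = 27.2∠5.0° Ω.
Step 4 — Source phasor: V = 7.42∠-30.0° V = 6.426 - j3.71 V.
Step 5 — Ohm's law: I = V / Z_total = (6.426 - j3.71) / (27.1 + j2.386) = 0.2233 - j0.1566 A.
Step 6 — Convert to polar: |I| = 0.2727 A, ∠I = -35.0°.

I = 0.2727∠-35.0° A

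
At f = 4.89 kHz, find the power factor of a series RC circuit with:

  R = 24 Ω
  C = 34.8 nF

Step 1 — Angular frequency: ω = 2π·f = 2π·4890 = 3.072e+04 rad/s.
Step 2 — Component impedances:
  R: Z = R = 24 Ω
  C: Z = 1/(jωC) = -j/(ω·C) = 0 - j935.3 Ω
Step 3 — Series combination: Z_total = R + C = 24 - j935.3 Ω = 935.6∠-88.5° Ω.
Step 4 — Power factor: PF = cos(φ) = Re(Z)/|Z| = 24/935.6 = 0.02565.
Step 5 — Type: Im(Z) = -935.3 ⇒ leading (phase φ = -88.5°).

PF = 0.02565 (leading, φ = -88.5°)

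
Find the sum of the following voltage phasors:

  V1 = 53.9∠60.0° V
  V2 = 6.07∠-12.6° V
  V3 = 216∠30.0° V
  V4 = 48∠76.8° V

Step 1 — Convert each phasor to rectangular form:
  V1 = 53.9·(cos(60.0°) + j·sin(60.0°)) = 26.95 + j46.68 V
  V2 = 6.07·(cos(-12.6°) + j·sin(-12.6°)) = 5.924 - j1.324 V
  V3 = 216·(cos(30.0°) + j·sin(30.0°)) = 187.1 + j108 V
  V4 = 48·(cos(76.8°) + j·sin(76.8°)) = 10.96 + j46.73 V
Step 2 — Sum components: V_total = 230.9 + j200.1 V.
Step 3 — Convert to polar: |V_total| = 305.5 V, ∠V_total = 40.9°.

V_total = 305.5∠40.9° V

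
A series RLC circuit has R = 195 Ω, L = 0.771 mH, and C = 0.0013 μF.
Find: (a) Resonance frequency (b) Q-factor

Step 1 — Resonance condition Im(Z)=0 gives ω₀ = 1/√(LC).
Step 2 — ω₀ = 1/√(0.000771·1.3e-09) = 9.989e+05 rad/s.
Step 3 — f₀ = ω₀/(2π) = 1.59e+05 Hz.
Step 4 — Series Q: Q = ω₀L/R = 9.989e+05·0.000771/195 = 3.949.

(a) f₀ = 1.59e+05 Hz  (b) Q = 3.949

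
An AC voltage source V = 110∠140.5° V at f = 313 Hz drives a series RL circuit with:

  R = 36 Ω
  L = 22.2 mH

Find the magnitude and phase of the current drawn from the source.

Step 1 — Angular frequency: ω = 2π·f = 2π·313 = 1967 rad/s.
Step 2 — Component impedances:
  R: Z = R = 36 Ω
  L: Z = jωL = j·1967·0.0222 = 0 + j43.66 Ω
Step 3 — Series combination: Z_total = R + L = 36 + j43.66 Ω = 56.59∠50.5° Ω.
Step 4 — Source phasor: V = 110∠140.5° V = -84.88 + j69.97 V.
Step 5 — Ohm's law: I = V / Z_total = (-84.88 + j69.97) / (36 + j43.66) = -0.0002655 + j1.944 A.
Step 6 — Convert to polar: |I| = 1.944 A, ∠I = 90.0°.

I = 1.944∠90.0° A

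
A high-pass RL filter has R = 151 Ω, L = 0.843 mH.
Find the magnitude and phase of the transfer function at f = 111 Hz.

Step 1 — Angular frequency: ω = 2π·111 = 697.4 rad/s.
Step 2 — Transfer function: H(jω) = jωL/(R + jωL).
Step 3 — Numerator jωL = j·0.5879; denominator R + jωL = 151 + j0.5879.
Step 4 — H = 1.516e-05 + j0.003894.
Step 5 — Magnitude: |H| = 0.003894 (-48.2 dB); phase: φ = 89.8°.

|H| = 0.003894 (-48.2 dB), φ = 89.8°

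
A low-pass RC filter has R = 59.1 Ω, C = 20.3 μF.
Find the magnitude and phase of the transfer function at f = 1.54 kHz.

Step 1 — Angular frequency: ω = 2π·1540 = 9676 rad/s.
Step 2 — Transfer function: H(jω) = 1/(1 + jωRC).
Step 3 — Denominator: 1 + jωRC = 1 + j·9676·59.1·2.03e-05 = 1 + j11.61.
Step 4 — H = 0.007366 - j0.08551.
Step 5 — Magnitude: |H| = 0.08582 (-21.3 dB); phase: φ = -85.1°.

|H| = 0.08582 (-21.3 dB), φ = -85.1°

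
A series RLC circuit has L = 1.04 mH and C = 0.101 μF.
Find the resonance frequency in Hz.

Step 1 — Resonance condition Im(Z)=0 gives ω₀ = 1/√(LC).
Step 2 — ω₀ = 1/√(0.00104·1.01e-07) = 9.757e+04 rad/s.
Step 3 — f₀ = ω₀/(2π) = 1.553e+04 Hz.

f₀ = 1.553e+04 Hz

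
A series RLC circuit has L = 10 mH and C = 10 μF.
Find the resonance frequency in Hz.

Step 1 — Resonance condition Im(Z)=0 gives ω₀ = 1/√(LC).
Step 2 — ω₀ = 1/√(0.01·1e-05) = 3162 rad/s.
Step 3 — f₀ = ω₀/(2π) = 503.3 Hz.

f₀ = 503.3 Hz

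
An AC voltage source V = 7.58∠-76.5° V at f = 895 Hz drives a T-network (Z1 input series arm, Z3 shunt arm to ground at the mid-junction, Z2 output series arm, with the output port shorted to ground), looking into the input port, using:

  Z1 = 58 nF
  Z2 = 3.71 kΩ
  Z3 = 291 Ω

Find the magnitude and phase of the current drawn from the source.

Step 1 — Angular frequency: ω = 2π·f = 2π·895 = 5623 rad/s.
Step 2 — Component impedances:
  Z1: Z = 1/(jωC) = -j/(ω·C) = 0 - j3066 Ω
  Z2: Z = R = 3710 Ω
  Z3: Z = R = 291 Ω
Step 3 — With the output port shorted to ground, the output series arm Z2 runs from the junction to ground; the shunt arm Z3 also runs from the junction to ground. They appear in parallel: Z3 || Z2 = 269.8 Ω.
Step 4 — Series with input arm Z1: Z_in = Z1 + (Z3 || Z2) = 269.8 - j3066 Ω = 3078∠-85.0° Ω.
Step 5 — Source phasor: V = 7.58∠-76.5° V = 1.77 - j7.371 V.
Step 6 — Ohm's law: I = V / Z_total = (1.77 - j7.371) / (269.8 - j3066) = 0.002436 + j0.0003628 A.
Step 7 — Convert to polar: |I| = 0.002463 A, ∠I = 8.5°.

I = 0.002463∠8.5° A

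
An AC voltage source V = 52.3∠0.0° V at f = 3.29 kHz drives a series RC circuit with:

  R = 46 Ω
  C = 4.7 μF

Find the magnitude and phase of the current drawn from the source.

Step 1 — Angular frequency: ω = 2π·f = 2π·3290 = 2.067e+04 rad/s.
Step 2 — Component impedances:
  R: Z = R = 46 Ω
  C: Z = 1/(jωC) = -j/(ω·C) = 0 - j10.29 Ω
Step 3 — Series combination: Z_total = R + C = 46 - j10.29 Ω = 47.14∠-12.6° Ω.
Step 4 — Source phasor: V = 52.3∠0.0° V = 52.3 V.
Step 5 — Ohm's law: I = V / Z_total = (52.3) / (46 - j10.29) = 1.083 + j0.2423 A.
Step 6 — Convert to polar: |I| = 1.11 A, ∠I = 12.6°.

I = 1.11∠12.6° A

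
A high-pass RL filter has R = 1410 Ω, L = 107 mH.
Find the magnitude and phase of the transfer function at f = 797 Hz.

Step 1 — Angular frequency: ω = 2π·797 = 5008 rad/s.
Step 2 — Transfer function: H(jω) = jωL/(R + jωL).
Step 3 — Numerator jωL = j·535.8; denominator R + jωL = 1410 + j535.8.
Step 4 — H = 0.1262 + j0.3321.
Step 5 — Magnitude: |H| = 0.3552 (-9.0 dB); phase: φ = 69.2°.

|H| = 0.3552 (-9.0 dB), φ = 69.2°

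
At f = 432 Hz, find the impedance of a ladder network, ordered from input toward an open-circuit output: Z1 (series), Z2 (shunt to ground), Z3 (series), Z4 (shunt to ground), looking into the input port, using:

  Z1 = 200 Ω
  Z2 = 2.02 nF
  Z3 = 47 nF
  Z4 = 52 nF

Step 1 — Angular frequency: ω = 2π·f = 2π·432 = 2714 rad/s.
Step 2 — Component impedances:
  Z1: Z = R = 200 Ω
  Z2: Z = 1/(jωC) = -j/(ω·C) = 0 - j1.824e+05 Ω
  Z3: Z = 1/(jωC) = -j/(ω·C) = 0 - j7839 Ω
  Z4: Z = 1/(jωC) = -j/(ω·C) = 0 - j7085 Ω
Step 3 — Ladder network (open output): work backward from the far end, alternating series and parallel combinations. Z_in = 200 - j1.379e+04 Ω = 1.38e+04∠-89.2° Ω.

Z = 200 - j1.379e+04 Ω = 1.38e+04∠-89.2° Ω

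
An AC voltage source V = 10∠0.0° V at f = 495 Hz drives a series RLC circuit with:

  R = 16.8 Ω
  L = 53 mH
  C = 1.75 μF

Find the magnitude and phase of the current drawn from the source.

Step 1 — Angular frequency: ω = 2π·f = 2π·495 = 3110 rad/s.
Step 2 — Component impedances:
  R: Z = R = 16.8 Ω
  L: Z = jωL = j·3110·0.053 = 0 + j164.8 Ω
  C: Z = 1/(jωC) = -j/(ω·C) = 0 - j183.7 Ω
Step 3 — Series combination: Z_total = R + L + C = 16.8 - j18.89 Ω = 25.28∠-48.4° Ω.
Step 4 — Source phasor: V = 10∠0.0° V = 10 V.
Step 5 — Ohm's law: I = V / Z_total = (10) / (16.8 - j18.89) = 0.2629 + j0.2956 A.
Step 6 — Convert to polar: |I| = 0.3956 A, ∠I = 48.4°.

I = 0.3956∠48.4° A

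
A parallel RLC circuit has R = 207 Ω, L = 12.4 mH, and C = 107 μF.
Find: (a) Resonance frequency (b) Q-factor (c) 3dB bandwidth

Step 1 — Resonance: ω₀ = 1/√(LC) = 1/√(0.0124·0.000107) = 868.2 rad/s.
Step 2 — f₀ = ω₀/(2π) = 138.2 Hz.
Step 3 — Parallel Q: Q = R/(ω₀L) = 207/(868.2·0.0124) = 19.23.
Step 4 — Bandwidth: Δω = ω₀/Q = 45.15 rad/s; BW = Δω/(2π) = 7.186 Hz.

(a) f₀ = 138.2 Hz  (b) Q = 19.23  (c) BW = 7.186 Hz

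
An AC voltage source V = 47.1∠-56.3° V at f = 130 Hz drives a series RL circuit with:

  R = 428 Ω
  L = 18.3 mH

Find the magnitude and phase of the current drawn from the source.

Step 1 — Angular frequency: ω = 2π·f = 2π·130 = 816.8 rad/s.
Step 2 — Component impedances:
  R: Z = R = 428 Ω
  L: Z = jωL = j·816.8·0.0183 = 0 + j14.95 Ω
Step 3 — Series combination: Z_total = R + L = 428 + j14.95 Ω = 428.3∠2.0° Ω.
Step 4 — Source phasor: V = 47.1∠-56.3° V = 26.13 - j39.19 V.
Step 5 — Ohm's law: I = V / Z_total = (26.13 - j39.19) / (428 + j14.95) = 0.05779 - j0.09357 A.
Step 6 — Convert to polar: |I| = 0.11 A, ∠I = -58.3°.

I = 0.11∠-58.3° A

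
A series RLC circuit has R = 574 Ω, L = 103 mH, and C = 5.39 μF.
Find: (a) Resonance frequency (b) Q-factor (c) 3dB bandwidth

Step 1 — Resonance condition Im(Z)=0 gives ω₀ = 1/√(LC).
Step 2 — ω₀ = 1/√(0.103·5.39e-06) = 1342 rad/s.
Step 3 — f₀ = ω₀/(2π) = 213.6 Hz.
Step 4 — Series Q: Q = ω₀L/R = 1342·0.103/574 = 0.2408.
Step 5 — 3dB bandwidth: Δω = ω₀/Q = 5573 rad/s; BW = Δω/(2π) = 886.9 Hz.

(a) f₀ = 213.6 Hz  (b) Q = 0.2408  (c) BW = 886.9 Hz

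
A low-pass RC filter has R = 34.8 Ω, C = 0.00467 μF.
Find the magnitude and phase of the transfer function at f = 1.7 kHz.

Step 1 — Angular frequency: ω = 2π·1700 = 1.068e+04 rad/s.
Step 2 — Transfer function: H(jω) = 1/(1 + jωRC).
Step 3 — Denominator: 1 + jωRC = 1 + j·1.068e+04·34.8·4.67e-09 = 1 + j0.001736.
Step 4 — H = 1 - j0.001736.
Step 5 — Magnitude: |H| = 1 (-0.0 dB); phase: φ = -0.1°.

|H| = 1 (-0.0 dB), φ = -0.1°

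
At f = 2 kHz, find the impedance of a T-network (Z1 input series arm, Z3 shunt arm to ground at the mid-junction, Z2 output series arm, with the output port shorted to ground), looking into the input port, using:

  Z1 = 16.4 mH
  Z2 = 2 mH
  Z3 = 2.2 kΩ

Step 1 — Angular frequency: ω = 2π·f = 2π·2000 = 1.257e+04 rad/s.
Step 2 — Component impedances:
  Z1: Z = jωL = j·1.257e+04·0.0164 = 0 + j206.1 Ω
  Z2: Z = jωL = j·1.257e+04·0.002 = 0 + j25.13 Ω
  Z3: Z = R = 2200 Ω
Step 3 — With the output port shorted to ground, the output series arm Z2 runs from the junction to ground; the shunt arm Z3 also runs from the junction to ground. They appear in parallel: Z3 || Z2 = 0.2871 + j25.13 Ω.
Step 4 — Series with input arm Z1: Z_in = Z1 + (Z3 || Z2) = 0.2871 + j231.2 Ω = 231.2∠89.9° Ω.

Z = 0.2871 + j231.2 Ω = 231.2∠89.9° Ω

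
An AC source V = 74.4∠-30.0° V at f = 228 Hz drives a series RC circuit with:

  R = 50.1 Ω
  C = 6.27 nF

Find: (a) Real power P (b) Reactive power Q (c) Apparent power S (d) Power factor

Step 1 — Angular frequency: ω = 2π·f = 2π·228 = 1433 rad/s.
Step 2 — Component impedances:
  R: Z = R = 50.1 Ω
  C: Z = 1/(jωC) = -j/(ω·C) = 0 - j1.113e+05 Ω
Step 3 — Series combination: Z_total = R + C = 50.1 - j1.113e+05 Ω = 1.113e+05∠-90.0° Ω.
Step 4 — Source phasor: V = 74.4∠-30.0° V = 64.43 - j37.2 V.
Step 5 — Current: I = V / Z = 0.0003344 + j0.0005786 A = 0.0006683∠60.0° A.
Step 6 — Complex power: S = V·I* = 2.237e-05 - j0.04972 VA.
Step 7 — Real power: P = Re(S) = 2.237e-05 W.
Step 8 — Reactive power: Q = Im(S) = -0.04972 VAR.
Step 9 — Apparent power: |S| = 0.04972 VA.
Step 10 — Power factor: PF = P/|S| = 0.00045 (leading).

(a) P = 2.237e-05 W  (b) Q = -0.04972 VAR  (c) S = 0.04972 VA  (d) PF = 0.00045 (leading)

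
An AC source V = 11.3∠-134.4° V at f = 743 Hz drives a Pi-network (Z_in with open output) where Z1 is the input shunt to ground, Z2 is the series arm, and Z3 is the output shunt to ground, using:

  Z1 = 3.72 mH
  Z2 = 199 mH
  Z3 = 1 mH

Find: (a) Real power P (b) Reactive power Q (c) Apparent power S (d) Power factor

Step 1 — Angular frequency: ω = 2π·f = 2π·743 = 4668 rad/s.
Step 2 — Component impedances:
  Z1: Z = jωL = j·4668·0.00372 = 0 + j17.37 Ω
  Z2: Z = jωL = j·4668·0.199 = 0 + j929 Ω
  Z3: Z = jωL = j·4668·0.001 = 0 + j4.668 Ω
Step 3 — With open output, the series arm Z2 and the output shunt Z3 appear in series to ground: Z2 + Z3 = 0 + j933.7 Ω.
Step 4 — Parallel with input shunt Z1: Z_in = Z1 || (Z2 + Z3) = 0 + j17.05 Ω = 17.05∠90.0° Ω.
Step 5 — Source phasor: V = 11.3∠-134.4° V = -7.906 - j8.074 V.
Step 6 — Current: I = V / Z = -0.4735 + j0.4637 A = 0.6628∠135.6° A.
Step 7 — Complex power: S = V·I* = 0 + j7.489 VA.
Step 8 — Real power: P = Re(S) = 0 W.
Step 9 — Reactive power: Q = Im(S) = 7.489 VAR.
Step 10 — Apparent power: |S| = 7.489 VA.
Step 11 — Power factor: PF = P/|S| = 0 (lagging).

(a) P = 0 W  (b) Q = 7.489 VAR  (c) S = 7.489 VA  (d) PF = 0 (lagging)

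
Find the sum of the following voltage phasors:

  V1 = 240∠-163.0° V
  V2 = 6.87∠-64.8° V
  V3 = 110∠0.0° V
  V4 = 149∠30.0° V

Step 1 — Convert each phasor to rectangular form:
  V1 = 240·(cos(-163.0°) + j·sin(-163.0°)) = -229.5 - j70.17 V
  V2 = 6.87·(cos(-64.8°) + j·sin(-64.8°)) = 2.925 - j6.216 V
  V3 = 110·(cos(0.0°) + j·sin(0.0°)) = 110 V
  V4 = 149·(cos(30.0°) + j·sin(30.0°)) = 129 + j74.5 V
Step 2 — Sum components: V_total = 12.45 - j1.885 V.
Step 3 — Convert to polar: |V_total| = 12.59 V, ∠V_total = -8.6°.

V_total = 12.59∠-8.6° V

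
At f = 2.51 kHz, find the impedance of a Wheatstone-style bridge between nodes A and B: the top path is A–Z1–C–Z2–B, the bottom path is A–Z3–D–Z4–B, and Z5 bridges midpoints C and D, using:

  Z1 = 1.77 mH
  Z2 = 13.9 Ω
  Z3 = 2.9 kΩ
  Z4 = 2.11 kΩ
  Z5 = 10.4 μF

Step 1 — Angular frequency: ω = 2π·f = 2π·2510 = 1.577e+04 rad/s.
Step 2 — Component impedances:
  Z1: Z = jωL = j·1.577e+04·0.00177 = 0 + j27.91 Ω
  Z2: Z = R = 13.9 Ω
  Z3: Z = R = 2900 Ω
  Z4: Z = R = 2110 Ω
  Z5: Z = 1/(jωC) = -j/(ω·C) = 0 - j6.097 Ω
Step 3 — Bridge requires nodal analysis (the Z5 bridge couples midpoints C and D, so the two paths cannot be reduced to a simple series/parallel combination). Setting node B to ground and injecting 1 A at node A, the 3-node admittance system at A, C, D solves to V_A = Z_AB = 14.08 + j27.91 Ω = 31.26∠63.2° Ω.

Z = 14.08 + j27.91 Ω = 31.26∠63.2° Ω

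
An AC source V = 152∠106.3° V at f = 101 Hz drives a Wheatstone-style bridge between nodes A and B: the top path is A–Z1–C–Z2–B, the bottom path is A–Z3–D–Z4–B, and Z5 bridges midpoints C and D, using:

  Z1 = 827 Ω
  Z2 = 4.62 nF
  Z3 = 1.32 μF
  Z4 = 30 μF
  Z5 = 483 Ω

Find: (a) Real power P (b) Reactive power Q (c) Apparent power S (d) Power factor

Step 1 — Angular frequency: ω = 2π·f = 2π·101 = 634.6 rad/s.
Step 2 — Component impedances:
  Z1: Z = R = 827 Ω
  Z2: Z = 1/(jωC) = -j/(ω·C) = 0 - j3.411e+05 Ω
  Z3: Z = 1/(jωC) = -j/(ω·C) = 0 - j1194 Ω
  Z4: Z = 1/(jωC) = -j/(ω·C) = 0 - j52.53 Ω
  Z5: Z = R = 483 Ω
Step 3 — Bridge requires nodal analysis (the Z5 bridge couples midpoints C and D, so the two paths cannot be reduced to a simple series/parallel combination). Setting node B to ground and injecting 1 A at node A, the 3-node admittance system at A, C, D solves to V_A = Z_AB = 593.9 - j704.6 Ω = 921.5∠-49.9° Ω.
Step 4 — Source phasor: V = 152∠106.3° V = -42.66 + j145.9 V.
Step 5 — Current: I = V / Z = -0.1509 + j0.06664 A = 0.1649∠156.2° A.
Step 6 — Complex power: S = V·I* = 16.16 - j19.17 VA.
Step 7 — Real power: P = Re(S) = 16.16 W.
Step 8 — Reactive power: Q = Im(S) = -19.17 VAR.
Step 9 — Apparent power: |S| = 25.07 VA.
Step 10 — Power factor: PF = P/|S| = 0.6445 (leading).

(a) P = 16.16 W  (b) Q = -19.17 VAR  (c) S = 25.07 VA  (d) PF = 0.6445 (leading)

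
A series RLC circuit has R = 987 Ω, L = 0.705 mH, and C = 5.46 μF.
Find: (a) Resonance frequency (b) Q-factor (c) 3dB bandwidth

Step 1 — Resonance condition Im(Z)=0 gives ω₀ = 1/√(LC).
Step 2 — ω₀ = 1/√(0.000705·5.46e-06) = 1.612e+04 rad/s.
Step 3 — f₀ = ω₀/(2π) = 2565 Hz.
Step 4 — Series Q: Q = ω₀L/R = 1.612e+04·0.000705/987 = 0.01151.
Step 5 — 3dB bandwidth: Δω = ω₀/Q = 1.4e+06 rad/s; BW = Δω/(2π) = 2.228e+05 Hz.

(a) f₀ = 2565 Hz  (b) Q = 0.01151  (c) BW = 2.228e+05 Hz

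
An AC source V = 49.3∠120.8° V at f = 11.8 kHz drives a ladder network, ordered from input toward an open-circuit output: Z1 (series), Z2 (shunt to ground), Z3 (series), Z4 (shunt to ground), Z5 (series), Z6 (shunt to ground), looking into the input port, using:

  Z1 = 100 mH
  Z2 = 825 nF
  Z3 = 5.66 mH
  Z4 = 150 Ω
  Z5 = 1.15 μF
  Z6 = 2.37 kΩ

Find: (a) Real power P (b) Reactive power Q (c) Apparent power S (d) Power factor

Step 1 — Angular frequency: ω = 2π·f = 2π·1.18e+04 = 7.414e+04 rad/s.
Step 2 — Component impedances:
  Z1: Z = jωL = j·7.414e+04·0.1 = 0 + j7414 Ω
  Z2: Z = 1/(jωC) = -j/(ω·C) = 0 - j16.35 Ω
  Z3: Z = jωL = j·7.414e+04·0.00566 = 0 + j419.6 Ω
  Z4: Z = R = 150 Ω
  Z5: Z = 1/(jωC) = -j/(ω·C) = 0 - j11.73 Ω
  Z6: Z = R = 2370 Ω
Step 3 — Ladder network (open output): work backward from the far end, alternating series and parallel combinations. Z_in = 0.2066 + j7397 Ω = 7397∠90.0° Ω.
Step 4 — Source phasor: V = 49.3∠120.8° V = -25.24 + j42.35 V.
Step 5 — Current: I = V / Z = 0.005725 + j0.003413 A = 0.006665∠30.8° A.
Step 6 — Complex power: S = V·I* = 9.176e-06 + j0.3286 VA.
Step 7 — Real power: P = Re(S) = 9.176e-06 W.
Step 8 — Reactive power: Q = Im(S) = 0.3286 VAR.
Step 9 — Apparent power: |S| = 0.3286 VA.
Step 10 — Power factor: PF = P/|S| = 2.793e-05 (lagging).

(a) P = 9.176e-06 W  (b) Q = 0.3286 VAR  (c) S = 0.3286 VA  (d) PF = 2.793e-05 (lagging)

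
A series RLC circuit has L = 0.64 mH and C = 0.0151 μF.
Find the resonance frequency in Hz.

Step 1 — Resonance condition Im(Z)=0 gives ω₀ = 1/√(LC).
Step 2 — ω₀ = 1/√(0.00064·1.51e-08) = 3.217e+05 rad/s.
Step 3 — f₀ = ω₀/(2π) = 5.12e+04 Hz.

f₀ = 5.12e+04 Hz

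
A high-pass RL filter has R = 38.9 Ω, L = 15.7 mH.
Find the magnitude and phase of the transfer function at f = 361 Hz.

Step 1 — Angular frequency: ω = 2π·361 = 2268 rad/s.
Step 2 — Transfer function: H(jω) = jωL/(R + jωL).
Step 3 — Numerator jωL = j·35.61; denominator R + jωL = 38.9 + j35.61.
Step 4 — H = 0.4559 + j0.4981.
Step 5 — Magnitude: |H| = 0.6752 (-3.4 dB); phase: φ = 47.5°.

|H| = 0.6752 (-3.4 dB), φ = 47.5°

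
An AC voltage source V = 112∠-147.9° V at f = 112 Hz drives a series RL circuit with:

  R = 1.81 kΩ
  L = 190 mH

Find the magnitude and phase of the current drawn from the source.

Step 1 — Angular frequency: ω = 2π·f = 2π·112 = 703.7 rad/s.
Step 2 — Component impedances:
  R: Z = R = 1810 Ω
  L: Z = jωL = j·703.7·0.19 = 0 + j133.7 Ω
Step 3 — Series combination: Z_total = R + L = 1810 + j133.7 Ω = 1815∠4.2° Ω.
Step 4 — Source phasor: V = 112∠-147.9° V = -94.88 - j59.52 V.
Step 5 — Ohm's law: I = V / Z_total = (-94.88 - j59.52) / (1810 + j133.7) = -0.05455 - j0.02885 A.
Step 6 — Convert to polar: |I| = 0.06171 A, ∠I = -152.1°.

I = 0.06171∠-152.1° A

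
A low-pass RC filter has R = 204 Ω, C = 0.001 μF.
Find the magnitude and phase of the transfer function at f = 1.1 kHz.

Step 1 — Angular frequency: ω = 2π·1100 = 6912 rad/s.
Step 2 — Transfer function: H(jω) = 1/(1 + jωRC).
Step 3 — Denominator: 1 + jωRC = 1 + j·6912·204·1e-09 = 1 + j0.00141.
Step 4 — H = 1 - j0.00141.
Step 5 — Magnitude: |H| = 1 (-0.0 dB); phase: φ = -0.1°.

|H| = 1 (-0.0 dB), φ = -0.1°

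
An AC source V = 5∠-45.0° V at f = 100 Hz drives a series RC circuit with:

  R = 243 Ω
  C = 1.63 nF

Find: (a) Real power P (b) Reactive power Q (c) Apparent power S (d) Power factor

Step 1 — Angular frequency: ω = 2π·f = 2π·100 = 628.3 rad/s.
Step 2 — Component impedances:
  R: Z = R = 243 Ω
  C: Z = 1/(jωC) = -j/(ω·C) = 0 - j9.764e+05 Ω
Step 3 — Series combination: Z_total = R + C = 243 - j9.764e+05 Ω = 9.764e+05∠-90.0° Ω.
Step 4 — Source phasor: V = 5∠-45.0° V = 3.536 - j3.536 V.
Step 5 — Current: I = V / Z = 3.622e-06 + j3.62e-06 A = 5.121e-06∠45.0° A.
Step 6 — Complex power: S = V·I* = 6.372e-09 - j2.56e-05 VA.
Step 7 — Real power: P = Re(S) = 6.372e-09 W.
Step 8 — Reactive power: Q = Im(S) = -2.56e-05 VAR.
Step 9 — Apparent power: |S| = 2.56e-05 VA.
Step 10 — Power factor: PF = P/|S| = 0.0002489 (leading).

(a) P = 6.372e-09 W  (b) Q = -2.56e-05 VAR  (c) S = 2.56e-05 VA  (d) PF = 0.0002489 (leading)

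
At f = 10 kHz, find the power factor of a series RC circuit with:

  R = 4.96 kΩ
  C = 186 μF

Step 1 — Angular frequency: ω = 2π·f = 2π·1e+04 = 6.283e+04 rad/s.
Step 2 — Component impedances:
  R: Z = R = 4960 Ω
  C: Z = 1/(jωC) = -j/(ω·C) = 0 - j0.08557 Ω
Step 3 — Series combination: Z_total = R + C = 4960 - j0.08557 Ω = 4960∠-0.0° Ω.
Step 4 — Power factor: PF = cos(φ) = Re(Z)/|Z| = 4960/4960 = 1.
Step 5 — Type: Im(Z) = -0.08557 ⇒ leading (phase φ = -0.0°).

PF = 1 (leading, φ = -0.0°)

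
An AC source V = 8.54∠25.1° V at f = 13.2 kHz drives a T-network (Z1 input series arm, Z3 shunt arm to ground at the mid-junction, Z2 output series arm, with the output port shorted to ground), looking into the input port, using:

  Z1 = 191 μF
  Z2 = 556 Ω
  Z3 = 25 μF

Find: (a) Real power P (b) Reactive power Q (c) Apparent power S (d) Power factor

Step 1 — Angular frequency: ω = 2π·f = 2π·1.32e+04 = 8.294e+04 rad/s.
Step 2 — Component impedances:
  Z1: Z = 1/(jωC) = -j/(ω·C) = 0 - j0.06313 Ω
  Z2: Z = R = 556 Ω
  Z3: Z = 1/(jωC) = -j/(ω·C) = 0 - j0.4823 Ω
Step 3 — With the output port shorted to ground, the output series arm Z2 runs from the junction to ground; the shunt arm Z3 also runs from the junction to ground. They appear in parallel: Z3 || Z2 = 0.0004183 - j0.4823 Ω.
Step 4 — Series with input arm Z1: Z_in = Z1 + (Z3 || Z2) = 0.0004183 - j0.5454 Ω = 0.5454∠-90.0° Ω.
Step 5 — Source phasor: V = 8.54∠25.1° V = 7.734 + j3.623 V.
Step 6 — Current: I = V / Z = -6.631 + j14.18 A = 15.66∠115.1° A.
Step 7 — Complex power: S = V·I* = 0.1026 - j133.7 VA.
Step 8 — Real power: P = Re(S) = 0.1026 W.
Step 9 — Reactive power: Q = Im(S) = -133.7 VAR.
Step 10 — Apparent power: |S| = 133.7 VA.
Step 11 — Power factor: PF = P/|S| = 0.000767 (leading).

(a) P = 0.1026 W  (b) Q = -133.7 VAR  (c) S = 133.7 VA  (d) PF = 0.000767 (leading)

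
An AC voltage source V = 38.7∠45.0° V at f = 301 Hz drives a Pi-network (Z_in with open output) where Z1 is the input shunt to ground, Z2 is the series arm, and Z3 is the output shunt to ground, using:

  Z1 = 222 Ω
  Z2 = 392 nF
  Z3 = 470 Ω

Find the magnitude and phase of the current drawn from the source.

Step 1 — Angular frequency: ω = 2π·f = 2π·301 = 1891 rad/s.
Step 2 — Component impedances:
  Z1: Z = R = 222 Ω
  Z2: Z = 1/(jωC) = -j/(ω·C) = 0 - j1349 Ω
  Z3: Z = R = 470 Ω
Step 3 — With open output, the series arm Z2 and the output shunt Z3 appear in series to ground: Z2 + Z3 = 470 - j1349 Ω.
Step 4 — Parallel with input shunt Z1: Z_in = Z1 || (Z2 + Z3) = 207.2 - j28.92 Ω = 209.2∠-7.9° Ω.
Step 5 — Source phasor: V = 38.7∠45.0° V = 27.37 + j27.37 V.
Step 6 — Ohm's law: I = V / Z_total = (27.37 + j27.37) / (207.2 - j28.92) = 0.1115 + j0.1477 A.
Step 7 — Convert to polar: |I| = 0.185 A, ∠I = 52.9°.

I = 0.185∠52.9° A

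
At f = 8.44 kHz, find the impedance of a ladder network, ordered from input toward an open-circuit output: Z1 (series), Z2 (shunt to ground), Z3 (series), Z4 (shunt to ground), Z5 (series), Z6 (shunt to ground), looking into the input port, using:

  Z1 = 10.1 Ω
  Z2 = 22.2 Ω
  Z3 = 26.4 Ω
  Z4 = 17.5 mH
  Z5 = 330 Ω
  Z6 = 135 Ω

Step 1 — Angular frequency: ω = 2π·f = 2π·8440 = 5.303e+04 rad/s.
Step 2 — Component impedances:
  Z1: Z = R = 10.1 Ω
  Z2: Z = R = 22.2 Ω
  Z3: Z = R = 26.4 Ω
  Z4: Z = jωL = j·5.303e+04·0.0175 = 0 + j928 Ω
  Z5: Z = R = 330 Ω
  Z6: Z = R = 135 Ω
Step 3 — Ladder network (open output): work backward from the far end, alternating series and parallel combinations. Z_in = 31.32 + j0.4343 Ω = 31.32∠0.8° Ω.

Z = 31.32 + j0.4343 Ω = 31.32∠0.8° Ω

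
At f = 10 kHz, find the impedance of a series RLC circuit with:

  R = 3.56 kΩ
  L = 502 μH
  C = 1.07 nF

Step 1 — Angular frequency: ω = 2π·f = 2π·1e+04 = 6.283e+04 rad/s.
Step 2 — Component impedances:
  R: Z = R = 3560 Ω
  L: Z = jωL = j·6.283e+04·0.000502 = 0 + j31.54 Ω
  C: Z = 1/(jωC) = -j/(ω·C) = 0 - j1.487e+04 Ω
Step 3 — Series combination: Z_total = R + L + C = 3560 - j1.484e+04 Ω = 1.526e+04∠-76.5° Ω.

Z = 3560 - j1.484e+04 Ω = 1.526e+04∠-76.5° Ω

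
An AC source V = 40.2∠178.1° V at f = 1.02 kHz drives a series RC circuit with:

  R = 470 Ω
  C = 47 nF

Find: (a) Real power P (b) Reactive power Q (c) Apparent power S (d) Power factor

Step 1 — Angular frequency: ω = 2π·f = 2π·1020 = 6409 rad/s.
Step 2 — Component impedances:
  R: Z = R = 470 Ω
  C: Z = 1/(jωC) = -j/(ω·C) = 0 - j3320 Ω
Step 3 — Series combination: Z_total = R + C = 470 - j3320 Ω = 3353∠-81.9° Ω.
Step 4 — Source phasor: V = 40.2∠178.1° V = -40.18 + j1.333 V.
Step 5 — Current: I = V / Z = -0.002073 - j0.01181 A = 0.01199∠-100.0° A.
Step 6 — Complex power: S = V·I* = 0.06756 - j0.4772 VA.
Step 7 — Real power: P = Re(S) = 0.06756 W.
Step 8 — Reactive power: Q = Im(S) = -0.4772 VAR.
Step 9 — Apparent power: |S| = 0.482 VA.
Step 10 — Power factor: PF = P/|S| = 0.1402 (leading).

(a) P = 0.06756 W  (b) Q = -0.4772 VAR  (c) S = 0.482 VA  (d) PF = 0.1402 (leading)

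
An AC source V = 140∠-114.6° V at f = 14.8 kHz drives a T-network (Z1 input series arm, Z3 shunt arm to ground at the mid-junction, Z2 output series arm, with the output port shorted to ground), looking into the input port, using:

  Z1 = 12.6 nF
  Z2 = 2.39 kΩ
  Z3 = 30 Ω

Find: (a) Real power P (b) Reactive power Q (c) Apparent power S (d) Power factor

Step 1 — Angular frequency: ω = 2π·f = 2π·1.48e+04 = 9.299e+04 rad/s.
Step 2 — Component impedances:
  Z1: Z = 1/(jωC) = -j/(ω·C) = 0 - j853.5 Ω
  Z2: Z = R = 2390 Ω
  Z3: Z = R = 30 Ω
Step 3 — With the output port shorted to ground, the output series arm Z2 runs from the junction to ground; the shunt arm Z3 also runs from the junction to ground. They appear in parallel: Z3 || Z2 = 29.63 Ω.
Step 4 — Series with input arm Z1: Z_in = Z1 + (Z3 || Z2) = 29.63 - j853.5 Ω = 854∠-88.0° Ω.
Step 5 — Source phasor: V = 140∠-114.6° V = -58.28 - j127.3 V.
Step 6 — Current: I = V / Z = 0.1466 - j0.07337 A = 0.1639∠-26.6° A.
Step 7 — Complex power: S = V·I* = 0.7963 - j22.94 VA.
Step 8 — Real power: P = Re(S) = 0.7963 W.
Step 9 — Reactive power: Q = Im(S) = -22.94 VAR.
Step 10 — Apparent power: |S| = 22.95 VA.
Step 11 — Power factor: PF = P/|S| = 0.03469 (leading).

(a) P = 0.7963 W  (b) Q = -22.94 VAR  (c) S = 22.95 VA  (d) PF = 0.03469 (leading)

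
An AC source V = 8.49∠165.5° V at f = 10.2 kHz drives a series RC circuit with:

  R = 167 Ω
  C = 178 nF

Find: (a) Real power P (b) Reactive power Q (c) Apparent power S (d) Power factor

Step 1 — Angular frequency: ω = 2π·f = 2π·1.02e+04 = 6.409e+04 rad/s.
Step 2 — Component impedances:
  R: Z = R = 167 Ω
  C: Z = 1/(jωC) = -j/(ω·C) = 0 - j87.66 Ω
Step 3 — Series combination: Z_total = R + C = 167 - j87.66 Ω = 188.6∠-27.7° Ω.
Step 4 — Source phasor: V = 8.49∠165.5° V = -8.22 + j2.126 V.
Step 5 — Current: I = V / Z = -0.04383 - j0.01028 A = 0.04501∠-166.8° A.
Step 6 — Complex power: S = V·I* = 0.3384 - j0.1776 VA.
Step 7 — Real power: P = Re(S) = 0.3384 W.
Step 8 — Reactive power: Q = Im(S) = -0.1776 VAR.
Step 9 — Apparent power: |S| = 0.3822 VA.
Step 10 — Power factor: PF = P/|S| = 0.8854 (leading).

(a) P = 0.3384 W  (b) Q = -0.1776 VAR  (c) S = 0.3822 VA  (d) PF = 0.8854 (leading)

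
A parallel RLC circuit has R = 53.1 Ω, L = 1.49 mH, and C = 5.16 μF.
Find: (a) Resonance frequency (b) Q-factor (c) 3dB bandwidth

Step 1 — Resonance: ω₀ = 1/√(LC) = 1/√(0.00149·5.16e-06) = 1.14e+04 rad/s.
Step 2 — f₀ = ω₀/(2π) = 1815 Hz.
Step 3 — Parallel Q: Q = R/(ω₀L) = 53.1/(1.14e+04·0.00149) = 3.125.
Step 4 — Bandwidth: Δω = ω₀/Q = 3650 rad/s; BW = Δω/(2π) = 580.9 Hz.

(a) f₀ = 1815 Hz  (b) Q = 3.125  (c) BW = 580.9 Hz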